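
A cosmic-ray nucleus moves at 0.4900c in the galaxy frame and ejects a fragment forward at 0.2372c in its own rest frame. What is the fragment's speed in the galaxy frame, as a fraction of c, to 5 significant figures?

Compose boost 2: (0.2372 + 0.4900)/(1 + 0.2372×0.4900) = 0.72720/1.116228 = 0.65148

u ≈ 0.65148c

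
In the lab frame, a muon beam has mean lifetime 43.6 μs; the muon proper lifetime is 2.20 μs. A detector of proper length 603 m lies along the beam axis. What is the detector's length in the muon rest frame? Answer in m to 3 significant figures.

Time dilation ⇒ γ = Δt/τ₀ = 43.6/2.20 = 19.818
Length contraction: L = L₀/γ = 603/19.818 = 30.4 m

L ≈ 30.4 m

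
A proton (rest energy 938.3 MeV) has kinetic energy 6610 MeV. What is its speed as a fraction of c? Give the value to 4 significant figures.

β ≈ 0.9922

γ = 1 + K/(m₀c²) = 1 + 6610/938.3 = 8.04466
β = √(1 − 1/γ²) = 0.9922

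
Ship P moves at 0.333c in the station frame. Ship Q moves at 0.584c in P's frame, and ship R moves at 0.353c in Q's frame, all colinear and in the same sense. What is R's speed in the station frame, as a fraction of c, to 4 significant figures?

Compose boost 2: (0.584 + 0.333)/(1 + 0.584×0.333) = 0.9170/1.19447 = 0.767703
Compose boost 3: (0.353 + 0.767703)/(1 + 0.353×0.767703) = 1.12070/1.27100 = 0.8817

u ≈ 0.8817c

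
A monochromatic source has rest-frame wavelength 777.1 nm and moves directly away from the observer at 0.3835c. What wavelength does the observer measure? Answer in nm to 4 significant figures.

Relativistic Doppler: λ_obs = λ_src √((1+β)/(1−β))
= 777.1 × √(1.38350/0.616500) = 777.1 × 1.49804 = 1164 nm

λ_obs ≈ 1164 nm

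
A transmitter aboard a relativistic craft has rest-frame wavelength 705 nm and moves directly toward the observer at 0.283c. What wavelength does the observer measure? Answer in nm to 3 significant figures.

Relativistic Doppler: λ_obs = λ_src √((1−β)/(1+β))
= 705 × √(0.71700/1.2830) = 705 × 0.74756 = 527 nm

λ_obs ≈ 527 nm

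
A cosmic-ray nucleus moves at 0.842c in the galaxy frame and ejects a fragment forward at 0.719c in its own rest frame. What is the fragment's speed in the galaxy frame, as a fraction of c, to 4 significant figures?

Compose boost 2: (0.719 + 0.842)/(1 + 0.719×0.842) = 1.561/1.60540 = 0.9723

u ≈ 0.9723c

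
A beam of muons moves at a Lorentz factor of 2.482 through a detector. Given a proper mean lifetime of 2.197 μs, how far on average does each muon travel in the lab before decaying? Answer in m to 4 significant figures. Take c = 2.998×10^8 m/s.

d ≈ 1496 m

β = √(1 − 1/γ²) = √(1 − 1/2.482²) = 0.915244
Dilated lifetime: Δt = γτ₀ = 2.482 × 2.197 μs = 5.45295 μs
d = vΔt = 0.915244c × 5.45295 μs = 2.74390×10^8 m/s × 5.45295×10^-6 s = 1496 m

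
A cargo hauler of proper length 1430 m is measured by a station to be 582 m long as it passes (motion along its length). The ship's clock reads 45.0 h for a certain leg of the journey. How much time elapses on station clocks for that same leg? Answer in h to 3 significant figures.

Δt ≈ 111 h

Length contraction ⇒ γ = L₀/L = 1430/582 = 2.4570
Time dilation: Δt = γτ₀ = 2.4570 × 45.0 h = 111 h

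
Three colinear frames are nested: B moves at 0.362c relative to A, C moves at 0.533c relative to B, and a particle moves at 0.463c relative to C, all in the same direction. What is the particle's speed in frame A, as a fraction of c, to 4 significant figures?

Compose boost 2: (0.533 + 0.362)/(1 + 0.533×0.362) = 0.8950/1.19295 = 0.750244
Compose boost 3: (0.463 + 0.750244)/(1 + 0.463×0.750244) = 1.21324/1.34736 = 0.9005

u ≈ 0.9005c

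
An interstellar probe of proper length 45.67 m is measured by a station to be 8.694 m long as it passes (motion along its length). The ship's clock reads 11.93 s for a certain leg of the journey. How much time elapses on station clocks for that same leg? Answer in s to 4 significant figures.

Length contraction ⇒ γ = L₀/L = 45.67/8.694 = 5.25305
Time dilation: Δt = γτ₀ = 5.25305 × 11.93 s = 62.67 s

Δt ≈ 62.67 s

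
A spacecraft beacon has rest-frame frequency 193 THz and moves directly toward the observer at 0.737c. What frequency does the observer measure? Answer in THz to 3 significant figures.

Relativistic Doppler: f_obs = f_src √((1+β)/(1−β))
= 193 × √(1.7370/0.26300) = 193 × 2.5699 = 496 THz

f_obs ≈ 496 THz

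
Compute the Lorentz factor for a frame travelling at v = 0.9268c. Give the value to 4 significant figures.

γ ≈ 2.663

γ = 1/√(1 − β²) = 1/√(1 − 0.9268²) = 1/√(0.141042) = 2.663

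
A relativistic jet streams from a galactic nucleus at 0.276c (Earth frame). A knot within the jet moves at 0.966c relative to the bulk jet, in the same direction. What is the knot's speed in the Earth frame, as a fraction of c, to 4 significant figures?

u ≈ 0.9806c

Relativistic velocity addition: u = (u' + v)/(1 + u'v/c²)
= (0.966 + 0.276)/(1 + 0.966×0.276) = 1.242/1.26662 = 0.9806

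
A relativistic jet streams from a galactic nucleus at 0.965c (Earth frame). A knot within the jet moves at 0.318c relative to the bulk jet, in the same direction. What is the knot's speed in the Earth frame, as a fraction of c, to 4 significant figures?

Relativistic velocity addition: u = (u' + v)/(1 + u'v/c²)
= (0.318 + 0.965)/(1 + 0.318×0.965) = 1.283/1.30687 = 0.9817

u ≈ 0.9817c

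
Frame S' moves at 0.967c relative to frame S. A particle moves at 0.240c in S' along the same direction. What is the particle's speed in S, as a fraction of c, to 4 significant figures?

Relativistic velocity addition: u = (u' + v)/(1 + u'v/c²)
= (0.240 + 0.967)/(1 + 0.240×0.967) = 1.207/1.23208 = 0.9796

u ≈ 0.9796c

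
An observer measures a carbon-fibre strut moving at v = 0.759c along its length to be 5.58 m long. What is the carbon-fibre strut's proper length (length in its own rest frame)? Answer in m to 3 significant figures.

L₀ ≈ 8.57 m

γ = 1/√(1 − 0.759²) = 1.5359
L₀ = γL = 1.5359 × 5.58 = 8.57 m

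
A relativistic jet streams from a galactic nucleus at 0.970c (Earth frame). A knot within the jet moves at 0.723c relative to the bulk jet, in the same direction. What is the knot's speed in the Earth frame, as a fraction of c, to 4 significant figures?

Relativistic velocity addition: u = (u' + v)/(1 + u'v/c²)
= (0.723 + 0.970)/(1 + 0.723×0.970) = 1.693/1.70131 = 0.9951

u ≈ 0.9951c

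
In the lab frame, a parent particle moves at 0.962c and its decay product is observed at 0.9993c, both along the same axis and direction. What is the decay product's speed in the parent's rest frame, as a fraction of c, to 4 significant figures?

Inverse velocity addition: u' = (u − v)/(1 − uv/c²)
= (0.9993 − 0.962)/(1 − 0.9993×0.962) = 0.03730/0.0386734 = 0.9645

u' ≈ 0.9645c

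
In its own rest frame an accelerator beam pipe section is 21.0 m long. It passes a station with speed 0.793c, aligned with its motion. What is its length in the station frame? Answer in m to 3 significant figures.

L ≈ 12.8 m

γ = 1/√(1 − 0.793²) = 1.6414
Length contraction: L = L₀/γ = 21.0/1.6414 = 12.8 m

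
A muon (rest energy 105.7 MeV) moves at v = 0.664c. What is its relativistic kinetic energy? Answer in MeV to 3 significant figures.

K ≈ 35.7 MeV

γ = 1/√(1 − 0.664²) = 1.3374
K = (γ − 1)m₀c² = (1.3374 − 1) × 105.7 MeV = 0.33738 × 105.7 MeV = 35.7 MeV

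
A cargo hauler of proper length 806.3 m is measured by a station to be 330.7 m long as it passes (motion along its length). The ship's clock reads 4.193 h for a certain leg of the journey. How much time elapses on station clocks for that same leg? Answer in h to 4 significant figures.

Length contraction ⇒ γ = L₀/L = 806.3/330.7 = 2.43816
Time dilation: Δt = γτ₀ = 2.43816 × 4.193 h = 10.22 h

Δt ≈ 10.22 h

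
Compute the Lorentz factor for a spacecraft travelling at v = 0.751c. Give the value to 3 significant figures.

γ ≈ 1.51

γ = 1/√(1 − β²) = 1/√(1 − 0.751²) = 1/√(0.43600) = 1.51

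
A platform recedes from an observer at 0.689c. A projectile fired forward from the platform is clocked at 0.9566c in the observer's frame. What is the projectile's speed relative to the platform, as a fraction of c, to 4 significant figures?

Inverse velocity addition: u' = (u − v)/(1 − uv/c²)
= (0.9566 − 0.689)/(1 − 0.9566×0.689) = 0.2676/0.340903 = 0.7850

u' ≈ 0.7850c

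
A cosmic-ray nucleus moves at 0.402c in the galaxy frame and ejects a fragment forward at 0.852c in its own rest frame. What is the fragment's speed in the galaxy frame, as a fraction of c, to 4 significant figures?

Compose boost 2: (0.852 + 0.402)/(1 + 0.852×0.402) = 1.254/1.34250 = 0.9341

u ≈ 0.9341c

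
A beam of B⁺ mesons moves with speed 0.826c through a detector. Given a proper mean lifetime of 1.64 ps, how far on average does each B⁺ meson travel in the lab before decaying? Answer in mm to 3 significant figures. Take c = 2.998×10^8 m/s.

d ≈ 0.720 mm

γ = 1/√(1 − 0.826²) = 1.7741
Dilated lifetime: Δt = γτ₀ = 1.7741 × 1.64 ps = 2.9095 ps
d = vΔt = 0.826c × 2.9095 ps = 2.4763×10^8 m/s × 2.9095×10^-12 s = 0.720 mm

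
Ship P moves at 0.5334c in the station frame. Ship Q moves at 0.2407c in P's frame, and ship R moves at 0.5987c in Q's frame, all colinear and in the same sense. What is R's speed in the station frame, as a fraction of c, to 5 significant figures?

Compose boost 2: (0.2407 + 0.5334)/(1 + 0.2407×0.5334) = 0.77410/1.128389 = 0.6860221
Compose boost 3: (0.5987 + 0.6860221)/(1 + 0.5987×0.6860221) = 1.284722/1.410721 = 0.91068

u ≈ 0.91068c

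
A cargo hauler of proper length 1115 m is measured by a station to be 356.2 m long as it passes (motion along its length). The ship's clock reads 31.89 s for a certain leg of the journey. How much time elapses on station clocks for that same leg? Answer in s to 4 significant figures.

Length contraction ⇒ γ = L₀/L = 1115/356.2 = 3.13026
Time dilation: Δt = γτ₀ = 3.13026 × 31.89 s = 99.82 s

Δt ≈ 99.82 s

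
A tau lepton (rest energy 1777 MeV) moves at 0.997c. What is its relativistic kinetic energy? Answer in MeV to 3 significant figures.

γ = 1/√(1 − 0.997²) = 12.920
K = (γ − 1)m₀c² = (12.920 − 1) × 1777 MeV = 11.920 × 1777 MeV = 21200 MeV

K ≈ 21200 MeV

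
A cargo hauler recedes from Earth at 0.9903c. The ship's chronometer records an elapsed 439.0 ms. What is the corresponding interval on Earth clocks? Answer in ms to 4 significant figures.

γ = 1/√(1 − 0.9903²) = 7.19706
Time dilation: Δt = γτ₀ = 7.19706 × 439.0 ms = 3160 ms

Δt ≈ 3160 ms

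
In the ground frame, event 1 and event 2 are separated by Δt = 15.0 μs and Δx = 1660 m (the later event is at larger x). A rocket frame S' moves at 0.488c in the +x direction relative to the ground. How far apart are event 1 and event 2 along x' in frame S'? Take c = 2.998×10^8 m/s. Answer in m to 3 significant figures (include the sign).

Δx' ≈ -612 m

γ = 1/√(1 − 0.488²) = 1.1457
Δx' = γ(Δx − vΔt) = 1.1457 × (1660 m − 0.488×(2.998×10^8 m/s)×15.0×10^-6 s)
= 1.1457 × (-534.54 m) = -612 m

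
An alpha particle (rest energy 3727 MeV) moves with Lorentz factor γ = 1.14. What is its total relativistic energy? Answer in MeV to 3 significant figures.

γ = 1.14 (given)
E = γm₀c² = 1.14 × 3727 MeV = 4250 MeV

E ≈ 4250 MeV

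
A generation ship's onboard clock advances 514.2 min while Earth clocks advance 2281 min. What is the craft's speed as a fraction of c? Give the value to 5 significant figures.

γ = Δt/τ₀ = 2281/514.2 = 4.436017
β = √(1 − 1/γ²) = √(1 − 1/4.436017²) = 0.97426

β ≈ 0.97426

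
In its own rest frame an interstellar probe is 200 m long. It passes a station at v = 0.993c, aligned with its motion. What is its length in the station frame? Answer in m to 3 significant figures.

L ≈ 23.6 m

γ = 1/√(1 − 0.993²) = 8.4664
Length contraction: L = L₀/γ = 200/8.4664 = 23.6 m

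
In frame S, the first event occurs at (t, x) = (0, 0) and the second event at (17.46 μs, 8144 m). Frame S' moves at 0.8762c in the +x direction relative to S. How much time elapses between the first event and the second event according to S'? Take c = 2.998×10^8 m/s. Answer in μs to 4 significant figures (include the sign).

γ = 1/√(1 − 0.8762²) = 2.07491
Δt' = γ(Δt − vΔx/c²) = 2.07491 × (17.46 μs − 0.8762×8144 m / (2.998×10^8 m/s))
= 2.07491 × (-6.34178 μs) = -13.16 μs

Δt' ≈ -13.16 μs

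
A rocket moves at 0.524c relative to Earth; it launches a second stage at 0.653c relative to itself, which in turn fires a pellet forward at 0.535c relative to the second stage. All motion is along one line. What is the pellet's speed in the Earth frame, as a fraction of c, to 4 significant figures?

u ≈ 0.9610c

Compose boost 2: (0.653 + 0.524)/(1 + 0.653×0.524) = 1.177/1.34217 = 0.876937
Compose boost 3: (0.535 + 0.876937)/(1 + 0.535×0.876937) = 1.41194/1.46916 = 0.9610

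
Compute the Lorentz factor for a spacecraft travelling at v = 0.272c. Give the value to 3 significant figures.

γ ≈ 1.04

γ = 1/√(1 − β²) = 1/√(1 − 0.272²) = 1/√(0.92602) = 1.04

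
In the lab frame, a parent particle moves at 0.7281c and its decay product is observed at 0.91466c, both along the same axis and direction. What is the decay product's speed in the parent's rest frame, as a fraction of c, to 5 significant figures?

Inverse velocity addition: u' = (u − v)/(1 − uv/c²)
= (0.91466 − 0.7281)/(1 − 0.91466×0.7281) = 0.18656/0.3340361 = 0.55850

u' ≈ 0.55850c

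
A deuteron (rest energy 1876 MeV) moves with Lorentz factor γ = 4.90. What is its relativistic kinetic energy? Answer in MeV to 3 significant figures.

K ≈ 7320 MeV

γ = 4.90 (given)
K = (γ − 1)m₀c² = (4.90 − 1) × 1876 MeV = 3.9000 × 1876 MeV = 7320 MeV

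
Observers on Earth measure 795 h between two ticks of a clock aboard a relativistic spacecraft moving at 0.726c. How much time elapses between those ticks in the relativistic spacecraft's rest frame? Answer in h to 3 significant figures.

τ₀ ≈ 547 h

γ = 1/√(1 − 0.726²) = 1.4541
Proper time: τ₀ = Δt/γ = 795/1.4541 = 547 h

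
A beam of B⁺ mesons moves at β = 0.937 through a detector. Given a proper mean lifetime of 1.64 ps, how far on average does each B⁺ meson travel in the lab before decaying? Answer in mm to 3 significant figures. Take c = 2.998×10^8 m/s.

γ = 1/√(1 − 0.937²) = 2.8626
Dilated lifetime: Δt = γτ₀ = 2.8626 × 1.64 ps = 4.6947 ps
d = vΔt = 0.937c × 4.6947 ps = 2.8091×10^8 m/s × 4.6947×10^-12 s = 1.32 mm

d ≈ 1.32 mm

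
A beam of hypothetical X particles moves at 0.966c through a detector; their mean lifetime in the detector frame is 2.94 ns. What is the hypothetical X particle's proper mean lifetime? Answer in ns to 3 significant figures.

τ₀ ≈ 0.760 ns

γ = 1/√(1 − 0.966²) = 3.8678
Proper time: τ₀ = Δt/γ = 2.94/3.8678 = 0.760 ns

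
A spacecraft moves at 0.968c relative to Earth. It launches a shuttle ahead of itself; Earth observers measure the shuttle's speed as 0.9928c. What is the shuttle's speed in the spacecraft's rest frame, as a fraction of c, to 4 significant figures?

Inverse velocity addition: u' = (u − v)/(1 − uv/c²)
= (0.9928 − 0.968)/(1 − 0.9928×0.968) = 0.02480/0.0389696 = 0.6364

u' ≈ 0.6364c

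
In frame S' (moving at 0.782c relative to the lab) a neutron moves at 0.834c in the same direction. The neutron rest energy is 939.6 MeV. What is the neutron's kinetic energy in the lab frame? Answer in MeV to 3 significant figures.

u_lab = (0.834 + 0.782)/(1 + 0.834×0.782) = 0.978097
γ = 1/√(1 − 0.978097²) = 4.8042
K = (γ − 1)m₀c² = (4.8042 − 1) × 939.6 = 3.8042 × 939.6 = 3570 MeV

K ≈ 3570 MeV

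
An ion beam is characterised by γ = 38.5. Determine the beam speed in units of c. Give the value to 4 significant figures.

β ≈ 0.9997

β = √(1 − 1/γ²) = √(1 − 1/38.5²) = √(0.999325) = 0.9997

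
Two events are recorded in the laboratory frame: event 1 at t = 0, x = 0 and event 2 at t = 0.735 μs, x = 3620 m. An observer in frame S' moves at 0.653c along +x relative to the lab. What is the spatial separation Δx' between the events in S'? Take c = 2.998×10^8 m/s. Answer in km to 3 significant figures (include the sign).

γ = 1/√(1 − 0.653²) = 1.3204
Δx' = γ(Δx − vΔt) = 1.3204 × (3620 m − 0.653×(2.998×10^8 m/s)×0.735×10^-6 s)
= 1.3204 × (3476.1 m) = 4.59 km

Δx' ≈ 4.59 km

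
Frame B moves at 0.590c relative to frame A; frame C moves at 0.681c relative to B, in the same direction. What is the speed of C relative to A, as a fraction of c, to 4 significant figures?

Compose boost 2: (0.681 + 0.590)/(1 + 0.681×0.590) = 1.271/1.40179 = 0.9067

u ≈ 0.9067c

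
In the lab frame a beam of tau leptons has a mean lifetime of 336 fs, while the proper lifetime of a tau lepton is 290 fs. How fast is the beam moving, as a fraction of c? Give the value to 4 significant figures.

γ = Δt/τ₀ = 336/290 = 1.15862
β = √(1 − 1/γ²) = √(1 − 1/1.15862²) = 0.5050

β ≈ 0.5050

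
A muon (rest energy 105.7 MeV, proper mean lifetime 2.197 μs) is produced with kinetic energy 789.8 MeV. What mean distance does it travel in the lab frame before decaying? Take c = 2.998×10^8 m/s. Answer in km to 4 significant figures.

γ = 1 + K/(m₀c²) = 1 + 789.8/105.7 = 8.47209
β = √(1 − 1/γ²) = 0.993009
Dilated lifetime: γτ₀ = 8.47209 × 2.197 μs = 18.6132 μs
d = βc·γτ₀ = 0.993009 × (2.998×10^8 m/s) × 1.86132×10^-5 s = 5.541 km

d ≈ 5.541 km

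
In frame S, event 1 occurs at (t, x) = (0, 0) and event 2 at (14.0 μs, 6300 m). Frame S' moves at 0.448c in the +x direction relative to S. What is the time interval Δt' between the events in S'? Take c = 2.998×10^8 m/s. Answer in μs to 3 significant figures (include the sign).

γ = 1/√(1 − 0.448²) = 1.1185
Δt' = γ(Δt − vΔx/c²) = 1.1185 × (14.0 μs − 0.448×6300 m / (2.998×10^8 m/s))
= 1.1185 × (4.5857 μs) = 5.13 μs

Δt' ≈ 5.13 μs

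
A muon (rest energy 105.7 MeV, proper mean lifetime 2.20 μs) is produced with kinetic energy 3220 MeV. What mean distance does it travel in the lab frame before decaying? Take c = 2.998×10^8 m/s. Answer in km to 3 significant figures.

d ≈ 20.7 km

γ = 1 + K/(m₀c²) = 1 + 3220/105.7 = 31.464
β = √(1 − 1/γ²) = 0.99949
Dilated lifetime: γτ₀ = 31.464 × 2.20 μs = 69.220 μs
d = βc·γτ₀ = 0.99949 × (2.998×10^8 m/s) × 6.9220×10^-5 s = 20.7 km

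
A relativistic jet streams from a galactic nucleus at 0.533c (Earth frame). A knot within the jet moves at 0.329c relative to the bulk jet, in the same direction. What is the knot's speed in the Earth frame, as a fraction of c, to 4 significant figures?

Relativistic velocity addition: u = (u' + v)/(1 + u'v/c²)
= (0.329 + 0.533)/(1 + 0.329×0.533) = 0.8620/1.17536 = 0.7334

u ≈ 0.7334c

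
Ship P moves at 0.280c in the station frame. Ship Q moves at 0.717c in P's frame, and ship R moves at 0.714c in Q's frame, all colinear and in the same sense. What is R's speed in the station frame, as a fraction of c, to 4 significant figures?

u ≈ 0.9695c

Compose boost 2: (0.717 + 0.280)/(1 + 0.717×0.280) = 0.9970/1.20076 = 0.830307
Compose boost 3: (0.714 + 0.830307)/(1 + 0.714×0.830307) = 1.54431/1.59284 = 0.9695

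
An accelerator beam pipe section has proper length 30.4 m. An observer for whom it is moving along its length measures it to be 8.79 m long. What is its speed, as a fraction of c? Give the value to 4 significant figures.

β ≈ 0.9573

γ = L₀/L = 30.4/8.79 = 3.45848
β = √(1 − 1/γ²) = 0.9573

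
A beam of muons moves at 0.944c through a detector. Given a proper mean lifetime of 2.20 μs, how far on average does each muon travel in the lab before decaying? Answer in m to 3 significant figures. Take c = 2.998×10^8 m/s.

d ≈ 1890 m

γ = 1/√(1 − 0.944²) = 3.0308
Dilated lifetime: Δt = γτ₀ = 3.0308 × 2.20 μs = 6.6678 μs
d = vΔt = 0.944c × 6.6678 μs = 2.8301×10^8 m/s × 6.6678×10^-6 s = 1890 m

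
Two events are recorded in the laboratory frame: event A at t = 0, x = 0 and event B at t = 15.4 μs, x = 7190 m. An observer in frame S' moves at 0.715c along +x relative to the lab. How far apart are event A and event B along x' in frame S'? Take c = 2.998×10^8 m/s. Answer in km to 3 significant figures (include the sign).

Δx' ≈ 5.56 km

γ = 1/√(1 − 0.715²) = 1.4304
Δx' = γ(Δx − vΔt) = 1.4304 × (7190 m − 0.715×(2.998×10^8 m/s)×15.4×10^-6 s)
= 1.4304 × (3888.9 m) = 5.56 km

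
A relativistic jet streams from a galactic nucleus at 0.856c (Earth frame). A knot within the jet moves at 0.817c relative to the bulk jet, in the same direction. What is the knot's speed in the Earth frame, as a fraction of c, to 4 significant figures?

Relativistic velocity addition: u = (u' + v)/(1 + u'v/c²)
= (0.817 + 0.856)/(1 + 0.817×0.856) = 1.673/1.69935 = 0.9845

u ≈ 0.9845c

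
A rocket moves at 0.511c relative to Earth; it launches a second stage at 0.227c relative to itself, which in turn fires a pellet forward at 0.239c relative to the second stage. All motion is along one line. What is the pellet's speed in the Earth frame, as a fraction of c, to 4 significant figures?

Compose boost 2: (0.227 + 0.511)/(1 + 0.227×0.511) = 0.7380/1.11600 = 0.661292
Compose boost 3: (0.239 + 0.661292)/(1 + 0.239×0.661292) = 0.900292/1.15805 = 0.7774

u ≈ 0.7774c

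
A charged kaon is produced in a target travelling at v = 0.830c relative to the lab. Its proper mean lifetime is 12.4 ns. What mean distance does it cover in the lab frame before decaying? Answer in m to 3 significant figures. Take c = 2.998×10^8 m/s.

d ≈ 5.53 m

γ = 1/√(1 − 0.830²) = 1.7929
Dilated lifetime: Δt = γτ₀ = 1.7929 × 12.4 ns = 22.232 ns
d = vΔt = 0.830c × 22.232 ns = 2.4883×10^8 m/s × 2.2232×10^-8 s = 5.53 m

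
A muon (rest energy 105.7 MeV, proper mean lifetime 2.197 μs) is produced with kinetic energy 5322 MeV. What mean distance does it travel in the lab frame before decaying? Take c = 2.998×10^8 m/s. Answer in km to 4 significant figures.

d ≈ 33.82 km

γ = 1 + K/(m₀c²) = 1 + 5322/105.7 = 51.3500
β = √(1 − 1/γ²) = 0.999810
Dilated lifetime: γτ₀ = 51.3500 × 2.197 μs = 112.816 μs
d = βc·γτ₀ = 0.999810 × (2.998×10^8 m/s) × 0.000112816 s = 33.82 km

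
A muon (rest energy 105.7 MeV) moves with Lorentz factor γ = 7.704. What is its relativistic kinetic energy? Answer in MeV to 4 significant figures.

K ≈ 708.6 MeV

γ = 7.704 (given)
K = (γ − 1)m₀c² = (7.704 − 1) × 105.7 MeV = 6.70400 × 105.7 MeV = 708.6 MeV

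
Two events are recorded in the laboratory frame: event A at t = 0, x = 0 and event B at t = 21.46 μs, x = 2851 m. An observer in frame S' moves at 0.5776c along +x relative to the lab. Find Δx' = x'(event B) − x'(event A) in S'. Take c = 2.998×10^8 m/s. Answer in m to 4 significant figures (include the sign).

Δx' ≈ -1060 m

γ = 1/√(1 − 0.5776²) = 1.22501
Δx' = γ(Δx − vΔt) = 1.22501 × (2851 m − 0.5776×(2.998×10^8 m/s)×21.46×10^-6 s)
= 1.22501 × (-865.110 m) = -1060 m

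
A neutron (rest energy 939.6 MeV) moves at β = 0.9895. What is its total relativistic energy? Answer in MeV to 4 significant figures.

E ≈ 6501 MeV

γ = 1/√(1 − 0.9895²) = 6.91884
E = γm₀c² = 6.91884 × 939.6 MeV = 6501 MeV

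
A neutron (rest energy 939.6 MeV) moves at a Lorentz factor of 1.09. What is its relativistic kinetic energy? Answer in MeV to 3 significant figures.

γ = 1.09 (given)
K = (γ − 1)m₀c² = (1.09 − 1) × 939.6 MeV = 0.090000 × 939.6 MeV = 84.6 MeV

K ≈ 84.6 MeV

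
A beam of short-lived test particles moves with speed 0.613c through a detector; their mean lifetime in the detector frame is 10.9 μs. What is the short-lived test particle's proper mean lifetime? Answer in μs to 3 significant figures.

γ = 1/√(1 − 0.613²) = 1.2657
Proper time: τ₀ = Δt/γ = 10.9/1.2657 = 8.61 μs

τ₀ ≈ 8.61 μs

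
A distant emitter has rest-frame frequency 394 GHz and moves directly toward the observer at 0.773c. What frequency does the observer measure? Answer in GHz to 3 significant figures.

f_obs ≈ 1100 GHz

Relativistic Doppler: f_obs = f_src √((1+β)/(1−β))
= 394 × √(1.7730/0.22700) = 394 × 2.7947 = 1100 GHz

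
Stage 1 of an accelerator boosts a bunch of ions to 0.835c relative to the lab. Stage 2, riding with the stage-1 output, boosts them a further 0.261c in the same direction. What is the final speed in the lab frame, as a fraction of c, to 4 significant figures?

u ≈ 0.8999c

Compose boost 2: (0.261 + 0.835)/(1 + 0.261×0.835) = 1.096/1.21793 = 0.8999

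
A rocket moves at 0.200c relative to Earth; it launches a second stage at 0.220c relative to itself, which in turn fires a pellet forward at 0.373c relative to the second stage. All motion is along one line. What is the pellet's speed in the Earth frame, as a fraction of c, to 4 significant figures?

Compose boost 2: (0.220 + 0.200)/(1 + 0.220×0.200) = 0.4200/1.04400 = 0.402299
Compose boost 3: (0.373 + 0.402299)/(1 + 0.373×0.402299) = 0.775299/1.15006 = 0.6741

u ≈ 0.6741c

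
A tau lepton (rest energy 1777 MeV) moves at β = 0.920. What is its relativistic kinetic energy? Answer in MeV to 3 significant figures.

γ = 1/√(1 − 0.920²) = 2.5516
K = (γ − 1)m₀c² = (2.5516 − 1) × 1777 MeV = 1.5516 × 1777 MeV = 2760 MeV

K ≈ 2760 MeV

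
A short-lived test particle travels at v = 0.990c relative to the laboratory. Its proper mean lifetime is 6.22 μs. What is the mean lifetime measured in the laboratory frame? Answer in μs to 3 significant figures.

γ = 1/√(1 − 0.990²) = 7.0888
Time dilation: Δt = γτ₀ = 7.0888 × 6.22 μs = 44.1 μs

Δt ≈ 44.1 μs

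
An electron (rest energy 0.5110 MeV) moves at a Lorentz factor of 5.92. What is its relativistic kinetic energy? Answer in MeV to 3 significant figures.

K ≈ 2.51 MeV

γ = 5.92 (given)
K = (γ − 1)m₀c² = (5.92 − 1) × 0.5110 MeV = 4.9200 × 0.5110 MeV = 2.51 MeV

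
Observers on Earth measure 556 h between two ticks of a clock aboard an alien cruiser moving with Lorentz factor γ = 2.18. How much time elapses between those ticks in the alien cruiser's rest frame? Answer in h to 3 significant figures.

τ₀ ≈ 255 h

γ = 2.18 (given)
Proper time: τ₀ = Δt/γ = 556/2.18 = 255 h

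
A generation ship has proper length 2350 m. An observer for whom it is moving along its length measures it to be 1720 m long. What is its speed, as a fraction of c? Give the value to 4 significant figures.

γ = L₀/L = 2350/1720 = 1.36628
β = √(1 − 1/γ²) = 0.6814

β ≈ 0.6814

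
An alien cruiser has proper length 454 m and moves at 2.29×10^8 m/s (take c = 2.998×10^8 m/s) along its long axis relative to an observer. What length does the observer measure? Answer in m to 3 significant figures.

L ≈ 293 m

β = v/c = 2.29×10^8 / 2.998×10^8 = 0.76384
γ = 1/√(1 − 0.76384²) = 1.5494
Length contraction: L = L₀/γ = 454/1.5494 = 293 m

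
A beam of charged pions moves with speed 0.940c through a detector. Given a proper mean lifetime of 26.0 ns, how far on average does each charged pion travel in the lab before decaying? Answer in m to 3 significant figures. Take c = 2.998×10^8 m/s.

d ≈ 21.5 m

γ = 1/√(1 − 0.940²) = 2.9311
Dilated lifetime: Δt = γτ₀ = 2.9311 × 26.0 ns = 76.207 ns
d = vΔt = 0.940c × 76.207 ns = 2.8181×10^8 m/s × 7.6207×10^-8 s = 21.5 m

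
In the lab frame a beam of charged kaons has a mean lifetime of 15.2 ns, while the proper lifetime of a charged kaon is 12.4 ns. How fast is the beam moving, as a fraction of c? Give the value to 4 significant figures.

β ≈ 0.5783

γ = Δt/τ₀ = 15.2/12.4 = 1.22581
β = √(1 − 1/γ²) = √(1 − 1/1.22581²) = 0.5783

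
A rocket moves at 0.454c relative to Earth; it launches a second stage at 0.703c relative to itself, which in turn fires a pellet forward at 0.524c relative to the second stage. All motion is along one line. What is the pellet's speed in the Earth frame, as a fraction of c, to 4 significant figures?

Compose boost 2: (0.703 + 0.454)/(1 + 0.703×0.454) = 1.157/1.31916 = 0.877072
Compose boost 3: (0.524 + 0.877072)/(1 + 0.524×0.877072) = 1.40107/1.45959 = 0.9599

u ≈ 0.9599c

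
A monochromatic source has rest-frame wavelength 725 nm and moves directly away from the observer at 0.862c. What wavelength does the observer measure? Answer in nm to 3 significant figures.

Relativistic Doppler: λ_obs = λ_src √((1+β)/(1−β))
= 725 × √(1.8620/0.13800) = 725 × 3.6732 = 2660 nm

λ_obs ≈ 2660 nm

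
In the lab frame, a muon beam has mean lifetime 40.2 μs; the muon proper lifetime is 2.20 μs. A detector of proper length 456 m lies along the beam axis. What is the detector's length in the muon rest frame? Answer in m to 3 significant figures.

L ≈ 25.0 m

Time dilation ⇒ γ = Δt/τ₀ = 40.2/2.20 = 18.273
Length contraction: L = L₀/γ = 456/18.273 = 25.0 m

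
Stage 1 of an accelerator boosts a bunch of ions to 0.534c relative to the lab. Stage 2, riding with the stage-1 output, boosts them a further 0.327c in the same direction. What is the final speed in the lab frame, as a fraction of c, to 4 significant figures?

u ≈ 0.7330c

Compose boost 2: (0.327 + 0.534)/(1 + 0.327×0.534) = 0.8610/1.17462 = 0.7330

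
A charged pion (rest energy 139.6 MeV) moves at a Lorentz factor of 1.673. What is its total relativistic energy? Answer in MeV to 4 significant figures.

γ = 1.673 (given)
E = γm₀c² = 1.673 × 139.6 MeV = 233.6 MeV

E ≈ 233.6 MeV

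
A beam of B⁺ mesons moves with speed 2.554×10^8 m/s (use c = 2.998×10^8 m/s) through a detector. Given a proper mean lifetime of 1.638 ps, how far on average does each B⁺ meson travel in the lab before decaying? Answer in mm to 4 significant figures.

d ≈ 0.7988 mm

β = v/c = 2.554×10^8 / 2.998×10^8 = 0.851901
γ = 1/√(1 − 0.851901²) = 1.90948
Dilated lifetime: Δt = γτ₀ = 1.90948 × 1.638 ps = 3.12773 ps
d = vΔt = 0.851901c × 3.12773 ps = 2.55400×10^8 m/s × 3.12773×10^-12 s = 0.7988 mm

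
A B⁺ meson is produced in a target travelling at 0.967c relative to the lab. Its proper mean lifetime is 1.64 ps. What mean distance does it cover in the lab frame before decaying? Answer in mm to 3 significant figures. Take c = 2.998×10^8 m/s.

d ≈ 1.87 mm

γ = 1/√(1 − 0.967²) = 3.9250
Dilated lifetime: Δt = γτ₀ = 3.9250 × 1.64 ps = 6.4370 ps
d = vΔt = 0.967c × 6.4370 ps = 2.8991×10^8 m/s × 6.4370×10^-12 s = 1.87 mm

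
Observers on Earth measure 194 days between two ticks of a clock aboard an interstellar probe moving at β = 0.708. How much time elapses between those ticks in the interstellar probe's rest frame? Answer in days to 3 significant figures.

τ₀ ≈ 137 days

γ = 1/√(1 − 0.708²) = 1.4160
Proper time: τ₀ = Δt/γ = 194/1.4160 = 137 days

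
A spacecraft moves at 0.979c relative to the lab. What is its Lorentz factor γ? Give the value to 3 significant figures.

γ ≈ 4.91

γ = 1/√(1 − β²) = 1/√(1 − 0.979²) = 1/√(0.041559) = 4.91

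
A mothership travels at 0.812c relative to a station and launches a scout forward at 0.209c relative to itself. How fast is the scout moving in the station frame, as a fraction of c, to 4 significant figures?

Compose boost 2: (0.209 + 0.812)/(1 + 0.209×0.812) = 1.021/1.16971 = 0.8729

u ≈ 0.8729c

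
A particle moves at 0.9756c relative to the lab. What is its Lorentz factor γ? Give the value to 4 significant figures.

γ = 1/√(1 − β²) = 1/√(1 − 0.9756²) = 1/√(0.0482046) = 4.555

γ ≈ 4.555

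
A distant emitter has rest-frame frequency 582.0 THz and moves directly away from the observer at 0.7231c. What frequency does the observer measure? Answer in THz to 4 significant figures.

f_obs ≈ 233.3 THz

Relativistic Doppler: f_obs = f_src √((1−β)/(1+β))
= 582.0 × √(0.276900/1.72310) = 582.0 × 0.400872 = 233.3 THz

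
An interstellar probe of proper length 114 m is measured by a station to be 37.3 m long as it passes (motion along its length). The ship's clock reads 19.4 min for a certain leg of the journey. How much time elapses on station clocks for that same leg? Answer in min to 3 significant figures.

Length contraction ⇒ γ = L₀/L = 114/37.3 = 3.0563
Time dilation: Δt = γτ₀ = 3.0563 × 19.4 min = 59.3 min

Δt ≈ 59.3 min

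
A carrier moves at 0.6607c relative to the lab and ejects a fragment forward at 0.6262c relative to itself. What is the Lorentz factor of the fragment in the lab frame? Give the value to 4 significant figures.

u_lab = (0.6262 + 0.6607)/(1 + 0.6262×0.6607) = 1.2869/1.413730 = 0.9102868
γ = 1/√(1 − 0.9102868²) = 2.416

γ ≈ 2.416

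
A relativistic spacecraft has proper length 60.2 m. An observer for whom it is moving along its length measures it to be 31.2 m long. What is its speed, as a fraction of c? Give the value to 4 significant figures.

β ≈ 0.8552

γ = L₀/L = 60.2/31.2 = 1.92949
β = √(1 − 1/γ²) = 0.8552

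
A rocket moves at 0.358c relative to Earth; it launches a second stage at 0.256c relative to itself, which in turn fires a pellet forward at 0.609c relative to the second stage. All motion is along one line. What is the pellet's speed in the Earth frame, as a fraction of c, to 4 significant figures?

Compose boost 2: (0.256 + 0.358)/(1 + 0.256×0.358) = 0.6140/1.09165 = 0.562452
Compose boost 3: (0.609 + 0.562452)/(1 + 0.609×0.562452) = 1.17145/1.34253 = 0.8726

u ≈ 0.8726c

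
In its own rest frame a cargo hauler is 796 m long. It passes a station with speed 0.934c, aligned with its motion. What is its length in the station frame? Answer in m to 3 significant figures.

γ = 1/√(1 − 0.934²) = 2.7990
Length contraction: L = L₀/γ = 796/2.7990 = 284 m

L ≈ 284 m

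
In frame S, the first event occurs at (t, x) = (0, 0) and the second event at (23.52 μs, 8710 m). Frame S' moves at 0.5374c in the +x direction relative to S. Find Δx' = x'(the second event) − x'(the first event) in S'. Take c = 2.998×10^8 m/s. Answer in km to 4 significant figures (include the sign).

Δx' ≈ 5.835 km

γ = 1/√(1 − 0.5374²) = 1.18578
Δx' = γ(Δx − vΔt) = 1.18578 × (8710 m − 0.5374×(2.998×10^8 m/s)×23.52×10^-6 s)
= 1.18578 × (4920.63 m) = 5.835 km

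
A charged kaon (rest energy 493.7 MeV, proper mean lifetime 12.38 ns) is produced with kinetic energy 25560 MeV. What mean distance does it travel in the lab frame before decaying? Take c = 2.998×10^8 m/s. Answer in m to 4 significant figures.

γ = 1 + K/(m₀c²) = 1 + 25560/493.7 = 52.7723
β = √(1 − 1/γ²) = 0.999820
Dilated lifetime: γτ₀ = 52.7723 × 12.38 ns = 653.321 ns
d = βc·γτ₀ = 0.999820 × (2.998×10^8 m/s) × 6.53321×10^-7 s = 195.8 m

d ≈ 195.8 m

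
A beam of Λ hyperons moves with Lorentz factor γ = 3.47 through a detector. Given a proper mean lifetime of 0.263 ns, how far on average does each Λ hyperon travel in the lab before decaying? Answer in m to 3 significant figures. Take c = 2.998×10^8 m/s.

β = √(1 − 1/γ²) = √(1 − 1/3.47²) = 0.95757
Dilated lifetime: Δt = γτ₀ = 3.47 × 0.263 ns = 0.91261 ns
d = vΔt = 0.95757c × 0.91261 ns = 2.8708×10^8 m/s × 9.1261×10^-10 s = 0.262 m

d ≈ 0.262 m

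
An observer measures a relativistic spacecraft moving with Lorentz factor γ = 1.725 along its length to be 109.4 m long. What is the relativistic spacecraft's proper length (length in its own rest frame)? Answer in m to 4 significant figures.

γ = 1.725 (given)
L₀ = γL = 1.725 × 109.4 = 188.7 m

L₀ ≈ 188.7 m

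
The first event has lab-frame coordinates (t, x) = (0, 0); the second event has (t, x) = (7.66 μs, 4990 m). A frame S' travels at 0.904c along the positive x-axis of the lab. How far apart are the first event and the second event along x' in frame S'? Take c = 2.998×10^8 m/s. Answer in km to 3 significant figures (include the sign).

Δx' ≈ 6.82 km

γ = 1/√(1 − 0.904²) = 2.3390
Δx' = γ(Δx − vΔt) = 2.3390 × (4990 m − 0.904×(2.998×10^8 m/s)×7.66×10^-6 s)
= 2.3390 × (2914.0 m) = 6.82 km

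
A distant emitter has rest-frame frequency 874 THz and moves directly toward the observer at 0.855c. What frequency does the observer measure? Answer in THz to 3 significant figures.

Relativistic Doppler: f_obs = f_src √((1+β)/(1−β))
= 874 × √(1.8550/0.14500) = 874 × 3.5767 = 3130 THz

f_obs ≈ 3130 THz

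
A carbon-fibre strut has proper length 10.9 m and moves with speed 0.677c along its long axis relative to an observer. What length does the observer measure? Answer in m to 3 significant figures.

L ≈ 8.02 m

γ = 1/√(1 − 0.677²) = 1.3587
Length contraction: L = L₀/γ = 10.9/1.3587 = 8.02 m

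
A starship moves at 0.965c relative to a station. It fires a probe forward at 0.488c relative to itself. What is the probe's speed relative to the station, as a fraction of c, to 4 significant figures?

Relativistic velocity addition: u = (u' + v)/(1 + u'v/c²)
= (0.488 + 0.965)/(1 + 0.488×0.965) = 1.453/1.47092 = 0.9878

u ≈ 0.9878c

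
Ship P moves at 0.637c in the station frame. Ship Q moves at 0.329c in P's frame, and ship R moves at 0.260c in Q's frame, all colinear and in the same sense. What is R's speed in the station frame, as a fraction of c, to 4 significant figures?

Compose boost 2: (0.329 + 0.637)/(1 + 0.329×0.637) = 0.9660/1.20957 = 0.798629
Compose boost 3: (0.260 + 0.798629)/(1 + 0.260×0.798629) = 1.05863/1.20764 = 0.8766

u ≈ 0.8766c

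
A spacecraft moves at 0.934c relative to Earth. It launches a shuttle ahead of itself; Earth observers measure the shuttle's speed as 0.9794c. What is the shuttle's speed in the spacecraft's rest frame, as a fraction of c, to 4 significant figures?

u' ≈ 0.5326c

Inverse velocity addition: u' = (u − v)/(1 − uv/c²)
= (0.9794 − 0.934)/(1 − 0.9794×0.934) = 0.04540/0.0852404 = 0.5326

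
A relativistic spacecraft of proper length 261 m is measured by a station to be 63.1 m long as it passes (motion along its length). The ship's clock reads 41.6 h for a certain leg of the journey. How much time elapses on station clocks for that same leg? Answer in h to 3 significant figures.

Length contraction ⇒ γ = L₀/L = 261/63.1 = 4.1363
Time dilation: Δt = γτ₀ = 4.1363 × 41.6 h = 172 h

Δt ≈ 172 h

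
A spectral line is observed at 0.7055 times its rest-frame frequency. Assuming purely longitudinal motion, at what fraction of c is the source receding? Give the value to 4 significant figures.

f_obs/f_src = √((1−β)/(1+β)) = 0.7055  ⇒  (1−β)/(1+β) = 0.497730
β = |1 − D²|/(1 + D²) = |1 − 0.497730|/(1 + 0.497730) = 0.3354

β ≈ 0.3354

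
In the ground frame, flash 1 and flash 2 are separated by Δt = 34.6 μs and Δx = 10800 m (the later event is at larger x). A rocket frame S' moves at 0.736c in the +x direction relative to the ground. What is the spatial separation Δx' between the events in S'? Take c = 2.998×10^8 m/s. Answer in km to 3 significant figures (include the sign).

γ = 1/√(1 − 0.736²) = 1.4771
Δx' = γ(Δx − vΔt) = 1.4771 × (10800 m − 0.736×(2.998×10^8 m/s)×34.6×10^-6 s)
= 1.4771 × (3165.4 m) = 4.68 km

Δx' ≈ 4.68 km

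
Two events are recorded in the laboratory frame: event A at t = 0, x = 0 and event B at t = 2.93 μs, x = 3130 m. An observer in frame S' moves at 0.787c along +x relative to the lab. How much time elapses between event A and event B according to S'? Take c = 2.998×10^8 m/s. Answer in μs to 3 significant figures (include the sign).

Δt' ≈ -8.57 μs

γ = 1/√(1 − 0.787²) = 1.6209
Δt' = γ(Δt − vΔx/c²) = 1.6209 × (2.93 μs − 0.787×3130 m / (2.998×10^8 m/s))
= 1.6209 × (-5.2865 μs) = -8.57 μs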